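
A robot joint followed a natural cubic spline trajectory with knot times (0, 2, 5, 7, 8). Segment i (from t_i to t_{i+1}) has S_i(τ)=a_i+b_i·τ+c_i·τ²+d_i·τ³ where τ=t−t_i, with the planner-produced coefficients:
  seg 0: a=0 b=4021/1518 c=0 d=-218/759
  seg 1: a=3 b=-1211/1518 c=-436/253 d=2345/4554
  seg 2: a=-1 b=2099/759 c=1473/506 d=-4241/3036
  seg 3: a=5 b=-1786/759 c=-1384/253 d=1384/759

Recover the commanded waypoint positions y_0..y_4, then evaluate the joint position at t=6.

y_0 = S_0(0) = a_0 = 0
y_1 = S_1(0) = a_1 = 3
y_2 = S_2(0) = a_2 = -1
y_3 = S_3(0) = a_3 = 5
y_4 = S_3(1) = -1
t_q=6 is in segment 2 (τ=1); S_2(τ)=3319/1012

y_0=0 y_1=3 y_2=-1 y_3=5 y_4=-1
S(6) = 3319/1012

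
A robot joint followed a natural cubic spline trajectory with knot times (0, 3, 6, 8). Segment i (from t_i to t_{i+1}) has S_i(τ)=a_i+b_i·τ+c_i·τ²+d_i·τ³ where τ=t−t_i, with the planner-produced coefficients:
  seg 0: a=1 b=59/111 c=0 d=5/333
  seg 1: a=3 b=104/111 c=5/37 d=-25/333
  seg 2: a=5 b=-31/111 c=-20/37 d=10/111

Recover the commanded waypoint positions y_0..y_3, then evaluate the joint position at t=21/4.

y_0=1 y_1=3 y_2=5 y_3=3
S(21/4) = 11691/2368

y_0 = S_0(0) = a_0 = 1
y_1 = S_1(0) = a_1 = 3
y_2 = S_2(0) = a_2 = 5
y_3 = S_2(2) = 3
t_q=21/4 is in segment 1 (τ=9/4); S_1(τ)=11691/2368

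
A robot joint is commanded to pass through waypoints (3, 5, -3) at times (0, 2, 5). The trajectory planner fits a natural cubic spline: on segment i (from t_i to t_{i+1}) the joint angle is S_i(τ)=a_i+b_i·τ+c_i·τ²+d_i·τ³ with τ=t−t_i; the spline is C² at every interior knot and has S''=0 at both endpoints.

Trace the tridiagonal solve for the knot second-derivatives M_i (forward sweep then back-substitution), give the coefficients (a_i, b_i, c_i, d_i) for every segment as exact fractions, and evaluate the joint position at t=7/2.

  seg 0: a=3 b=26/15 c=0 d=-11/60
  seg 1: a=5 b=-7/15 c=-11/10 d=11/90
S(7/2) = 179/80

Δ: Δ0=1, Δ1=-8/3
row 1: diag=10, rhs=-22; c'=3/10, d'=-11/5
back: M1=-11/5
M: M0=0, M1=-11/5, M2=0
seg 0: a=3, c=M0/2=0, d=(M1−M0)/(6·2)=-11/60, b=Δ0−h0·(2M0+M1)/6=26/15
seg 1: a=5, c=M1/2=-11/10, d=(M2−M1)/(6·3)=11/90, b=Δ1−h1·(2M1+M2)/6=-7/15
t_q=7/2 → seg 1, τ=3/2; S=5+-7/15·τ+-11/10·τ²+11/90·τ³=179/80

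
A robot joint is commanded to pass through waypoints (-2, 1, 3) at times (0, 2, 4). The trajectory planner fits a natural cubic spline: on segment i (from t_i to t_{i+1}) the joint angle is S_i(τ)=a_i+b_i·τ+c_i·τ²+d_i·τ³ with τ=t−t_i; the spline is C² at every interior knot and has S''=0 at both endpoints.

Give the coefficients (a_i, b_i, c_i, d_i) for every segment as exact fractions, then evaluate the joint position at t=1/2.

  seg 0: a=-2 b=13/8 c=0 d=-1/32
  seg 1: a=1 b=5/4 c=-3/16 d=1/32
S(1/2) = -305/256

Δ: Δ0=3/2, Δ1=1
row 1: diag=8, rhs=-3; c'=1/4, d'=-3/8
back: M1=-3/8
M: M0=0, M1=-3/8, M2=0
seg 0: a=-2, c=M0/2=0, d=(M1−M0)/(6·2)=-1/32, b=Δ0−h0·(2M0+M1)/6=13/8
seg 1: a=1, c=M1/2=-3/16, d=(M2−M1)/(6·2)=1/32, b=Δ1−h1·(2M1+M2)/6=5/4
t_q=1/2 → seg 0, τ=1/2; S=-2+13/8·τ+0·τ²+-1/32·τ³=-305/256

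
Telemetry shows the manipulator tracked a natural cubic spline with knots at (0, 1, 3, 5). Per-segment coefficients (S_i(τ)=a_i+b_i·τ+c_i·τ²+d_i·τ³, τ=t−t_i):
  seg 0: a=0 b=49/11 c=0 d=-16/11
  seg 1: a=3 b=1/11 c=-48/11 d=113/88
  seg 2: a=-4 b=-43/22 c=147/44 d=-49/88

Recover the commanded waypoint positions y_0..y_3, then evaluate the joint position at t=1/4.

y_0=0 y_1=3 y_2=-4 y_3=1
S(1/4) = 12/11

y_0 = S_0(0) = a_0 = 0
y_1 = S_1(0) = a_1 = 3
y_2 = S_2(0) = a_2 = -4
y_3 = S_2(2) = 1
t_q=1/4 is in segment 0 (τ=1/4); S_0(τ)=12/11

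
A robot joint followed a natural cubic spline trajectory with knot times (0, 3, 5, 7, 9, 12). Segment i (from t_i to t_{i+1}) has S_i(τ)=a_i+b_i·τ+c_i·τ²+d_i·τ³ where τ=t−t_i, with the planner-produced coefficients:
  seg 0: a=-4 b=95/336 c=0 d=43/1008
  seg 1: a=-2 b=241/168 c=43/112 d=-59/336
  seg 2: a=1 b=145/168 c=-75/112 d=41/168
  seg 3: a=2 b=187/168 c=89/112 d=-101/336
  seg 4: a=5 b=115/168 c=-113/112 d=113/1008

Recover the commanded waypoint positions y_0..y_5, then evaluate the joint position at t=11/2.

y_0=-4 y_1=-2 y_2=1 y_3=2 y_4=5 y_5=1
S(11/2) = 145/112

y_0 = S_0(0) = a_0 = -4
y_1 = S_1(0) = a_1 = -2
y_2 = S_2(0) = a_2 = 1
y_3 = S_3(0) = a_3 = 2
y_4 = S_4(0) = a_4 = 5
y_5 = S_4(3) = 1
t_q=11/2 is in segment 2 (τ=1/2); S_2(τ)=145/112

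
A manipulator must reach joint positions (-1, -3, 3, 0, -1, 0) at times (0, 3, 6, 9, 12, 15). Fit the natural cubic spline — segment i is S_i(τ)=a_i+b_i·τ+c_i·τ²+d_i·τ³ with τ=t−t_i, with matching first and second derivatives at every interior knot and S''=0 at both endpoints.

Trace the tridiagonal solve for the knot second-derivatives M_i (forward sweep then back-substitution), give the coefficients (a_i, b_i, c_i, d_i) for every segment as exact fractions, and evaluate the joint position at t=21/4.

Δ: Δ0=-2/3, Δ1=2, Δ2=-1, Δ3=-1/3, Δ4=1/3
row 1: diag=12, rhs=16; c'=1/4, d'=4/3
row 2: denom=12−3·1/4=45/4; d'=(-18−3·4/3)/(45/4)=-88/45
row 3: denom=12−3·4/15=56/5; d'=(4−3·-88/45)/(56/5)=37/42
row 4: denom=12−3·15/56=627/56; d'=(4−3·37/42)/(627/56)=4/33
back: M4=4/33
back: M3=37/42−15/56·4/33=28/33
back: M2=-88/45−4/15·28/33=-24/11
back: M1=4/3−1/4·-24/11=62/33
M: M0=0, M1=62/33, M2=-24/11, M3=28/33, M4=4/33, M5=0
seg 0: a=-1, c=M0/2=0, d=(M1−M0)/(6·3)=31/297, b=Δ0−h0·(2M0+M1)/6=-53/33
seg 1: a=-3, c=M1/2=31/33, d=(M2−M1)/(6·3)=-67/297, b=Δ1−h1·(2M1+M2)/6=40/33
seg 2: a=3, c=M2/2=-12/11, d=(M3−M2)/(6·3)=50/297, b=Δ2−h2·(2M2+M3)/6=25/33
seg 3: a=0, c=M3/2=14/33, d=(M4−M3)/(6·3)=-4/99, b=Δ3−h3·(2M3+M4)/6=-41/33
seg 4: a=-1, c=M4/2=2/33, d=(M5−M4)/(6·3)=-2/297, b=Δ4−h4·(2M4+M5)/6=7/33
t_q=21/4 → seg 1, τ=9/4; S=-3+40/33·τ+31/33·τ²+-67/297·τ³=1347/704

  seg 0: a=-1 b=-53/33 c=0 d=31/297
  seg 1: a=-3 b=40/33 c=31/33 d=-67/297
  seg 2: a=3 b=25/33 c=-12/11 d=50/297
  seg 3: a=0 b=-41/33 c=14/33 d=-4/99
  seg 4: a=-1 b=7/33 c=2/33 d=-2/297
S(21/4) = 1347/704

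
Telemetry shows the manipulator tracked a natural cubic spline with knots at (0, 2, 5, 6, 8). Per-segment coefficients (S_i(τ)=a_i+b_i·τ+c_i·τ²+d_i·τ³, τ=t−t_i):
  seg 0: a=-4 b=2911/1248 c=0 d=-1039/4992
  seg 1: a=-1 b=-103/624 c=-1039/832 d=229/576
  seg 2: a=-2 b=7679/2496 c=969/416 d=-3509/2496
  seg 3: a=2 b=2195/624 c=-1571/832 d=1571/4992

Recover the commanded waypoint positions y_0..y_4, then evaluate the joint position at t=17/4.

y_0 = S_0(0) = a_0 = -4
y_1 = S_1(0) = a_1 = -1
y_2 = S_2(0) = a_2 = -2
y_3 = S_3(0) = a_3 = 2
y_4 = S_3(2) = 4
t_q=17/4 is in segment 1 (τ=9/4); S_1(τ)=-168523/53248

y_0=-4 y_1=-1 y_2=-2 y_3=2 y_4=4
S(17/4) = -168523/53248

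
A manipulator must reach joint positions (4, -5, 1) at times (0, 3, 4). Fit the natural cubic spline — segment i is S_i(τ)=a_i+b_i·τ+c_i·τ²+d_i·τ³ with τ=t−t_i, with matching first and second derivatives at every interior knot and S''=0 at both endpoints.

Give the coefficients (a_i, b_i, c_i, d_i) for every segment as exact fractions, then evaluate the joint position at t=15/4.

Δ: Δ0=-3, Δ1=6
row 1: diag=8, rhs=54; c'=1/8, d'=27/4
back: M1=27/4
M: M0=0, M1=27/4, M2=0
seg 0: a=4, c=M0/2=0, d=(M1−M0)/(6·3)=3/8, b=Δ0−h0·(2M0+M1)/6=-51/8
seg 1: a=-5, c=M1/2=27/8, d=(M2−M1)/(6·1)=-9/8, b=Δ1−h1·(2M1+M2)/6=15/4
t_q=15/4 → seg 1, τ=3/4; S=-5+15/4·τ+27/8·τ²+-9/8·τ³=-391/512

  seg 0: a=4 b=-51/8 c=0 d=3/8
  seg 1: a=-5 b=15/4 c=27/8 d=-9/8
S(15/4) = -391/512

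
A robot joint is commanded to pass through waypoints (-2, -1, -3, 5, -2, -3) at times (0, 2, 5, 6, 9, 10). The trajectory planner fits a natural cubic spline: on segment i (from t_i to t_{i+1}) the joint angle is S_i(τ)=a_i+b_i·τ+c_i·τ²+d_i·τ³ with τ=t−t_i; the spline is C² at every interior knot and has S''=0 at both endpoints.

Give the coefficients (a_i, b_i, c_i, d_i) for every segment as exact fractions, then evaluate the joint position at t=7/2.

Δ: Δ0=1/2, Δ1=-2/3, Δ2=8, Δ3=-7/3, Δ4=-1
row 1: diag=10, rhs=-7; c'=3/10, d'=-7/10
row 2: denom=8−3·3/10=71/10; d'=(52−3·-7/10)/(71/10)=541/71
row 3: denom=8−1·10/71=558/71; d'=(-62−1·541/71)/(558/71)=-4943/558
row 4: denom=8−3·71/186=425/62; d'=(8−3·-4943/558)/(425/62)=6431/1275
back: M4=6431/1275
back: M3=-4943/558−71/186·6431/1275=-41248/3825
back: M2=541/71−10/71·-41248/3825=6991/765
back: M1=-7/10−3/10·6991/765=-4388/1275
M: M0=0, M1=-4388/1275, M2=6991/765, M3=-41248/3825, M4=6431/1275, M5=0
seg 0: a=-2, c=M0/2=0, d=(M1−M0)/(6·2)=-1097/3825, b=Δ0−h0·(2M0+M1)/6=12601/7650
seg 1: a=-1, c=M1/2=-2194/1275, d=(M2−M1)/(6·3)=48119/68850, b=Δ1−h1·(2M1+M2)/6=-13727/7650
seg 2: a=-3, c=M2/2=6991/1530, d=(M3−M2)/(6·1)=-8467/2550, b=Δ2−h2·(2M2+M3)/6=1519/225
seg 3: a=5, c=M3/2=-20624/3825, d=(M4−M3)/(6·3)=60541/68850, b=Δ3−h3·(2M3+M4)/6=45353/7650
seg 4: a=-2, c=M4/2=6431/2550, d=(M5−M4)/(6·1)=-6431/7650, b=Δ4−h4·(2M4+M5)/6=-10256/3825
t_q=7/2 → seg 1, τ=3/2; S=-1+-13727/7650·τ+-2194/1275·τ²+48119/68850·τ³=-35391/6800

  seg 0: a=-2 b=12601/7650 c=0 d=-1097/3825
  seg 1: a=-1 b=-13727/7650 c=-2194/1275 d=48119/68850
  seg 2: a=-3 b=1519/225 c=6991/1530 d=-8467/2550
  seg 3: a=5 b=45353/7650 c=-20624/3825 d=60541/68850
  seg 4: a=-2 b=-10256/3825 c=6431/2550 d=-6431/7650
S(7/2) = -35391/6800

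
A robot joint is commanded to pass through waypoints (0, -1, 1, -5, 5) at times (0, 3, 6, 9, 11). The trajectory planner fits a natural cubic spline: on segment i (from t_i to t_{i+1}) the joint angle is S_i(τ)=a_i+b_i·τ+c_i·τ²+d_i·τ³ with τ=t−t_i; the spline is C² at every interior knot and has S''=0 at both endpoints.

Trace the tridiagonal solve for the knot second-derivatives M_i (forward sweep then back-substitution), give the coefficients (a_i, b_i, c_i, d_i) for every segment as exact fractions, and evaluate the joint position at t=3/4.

  seg 0: a=0 b=-196/207 c=0 d=127/1863
  seg 1: a=-1 b=185/207 c=127/207 d=-428/1863
  seg 2: a=1 b=-337/207 c=-301/207 d=826/1863
  seg 3: a=-5 b=335/207 c=175/69 d=-175/414
S(3/4) = -1003/1472

Δ: Δ0=-1/3, Δ1=2/3, Δ2=-2, Δ3=5
row 1: diag=12, rhs=6; c'=1/4, d'=1/2
row 2: denom=12−3·1/4=45/4; d'=(-16−3·1/2)/(45/4)=-14/9
row 3: denom=10−3·4/15=46/5; d'=(42−3·-14/9)/(46/5)=350/69
back: M3=350/69
back: M2=-14/9−4/15·350/69=-602/207
back: M1=1/2−1/4·-602/207=254/207
M: M0=0, M1=254/207, M2=-602/207, M3=350/69, M4=0
seg 0: a=0, c=M0/2=0, d=(M1−M0)/(6·3)=127/1863, b=Δ0−h0·(2M0+M1)/6=-196/207
seg 1: a=-1, c=M1/2=127/207, d=(M2−M1)/(6·3)=-428/1863, b=Δ1−h1·(2M1+M2)/6=185/207
seg 2: a=1, c=M2/2=-301/207, d=(M3−M2)/(6·3)=826/1863, b=Δ2−h2·(2M2+M3)/6=-337/207
seg 3: a=-5, c=M3/2=175/69, d=(M4−M3)/(6·2)=-175/414, b=Δ3−h3·(2M3+M4)/6=335/207
t_q=3/4 → seg 0, τ=3/4; S=0+-196/207·τ+0·τ²+127/1863·τ³=-1003/1472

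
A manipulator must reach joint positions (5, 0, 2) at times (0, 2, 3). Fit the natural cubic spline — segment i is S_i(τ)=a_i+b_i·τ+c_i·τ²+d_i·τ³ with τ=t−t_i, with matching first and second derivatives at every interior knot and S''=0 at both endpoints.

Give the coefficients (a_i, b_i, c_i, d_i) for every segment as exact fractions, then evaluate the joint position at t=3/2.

Δ: Δ0=-5/2, Δ1=2
row 1: diag=6, rhs=27; c'=1/6, d'=9/2
back: M1=9/2
M: M0=0, M1=9/2, M2=0
seg 0: a=5, c=M0/2=0, d=(M1−M0)/(6·2)=3/8, b=Δ0−h0·(2M0+M1)/6=-4
seg 1: a=0, c=M1/2=9/4, d=(M2−M1)/(6·1)=-3/4, b=Δ1−h1·(2M1+M2)/6=1/2
t_q=3/2 → seg 0, τ=3/2; S=5+-4·τ+0·τ²+3/8·τ³=17/64

  seg 0: a=5 b=-4 c=0 d=3/8
  seg 1: a=0 b=1/2 c=9/4 d=-3/4
S(3/2) = 17/64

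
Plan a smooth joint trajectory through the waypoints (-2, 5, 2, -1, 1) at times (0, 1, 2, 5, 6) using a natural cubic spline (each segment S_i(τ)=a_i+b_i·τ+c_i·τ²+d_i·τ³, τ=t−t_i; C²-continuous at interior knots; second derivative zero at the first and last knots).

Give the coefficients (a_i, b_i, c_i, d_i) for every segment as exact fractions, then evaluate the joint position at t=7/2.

  seg 0: a=-2 b=2041/212 c=0 d=-557/212
  seg 1: a=5 b=185/106 c=-1671/212 d=665/212
  seg 2: a=2 b=-977/212 c=81/53 d=-23/212
  seg 3: a=-1 b=173/106 c=117/212 d=-39/212
S(7/2) = -3121/1696

Δ: Δ0=7, Δ1=-3, Δ2=-1, Δ3=2
row 1: diag=4, rhs=-60; c'=1/4, d'=-15
row 2: denom=8−1·1/4=31/4; d'=(12−1·-15)/(31/4)=108/31
row 3: denom=8−3·12/31=212/31; d'=(18−3·108/31)/(212/31)=117/106
back: M3=117/106
back: M2=108/31−12/31·117/106=162/53
back: M1=-15−1/4·162/53=-1671/106
M: M0=0, M1=-1671/106, M2=162/53, M3=117/106, M4=0
seg 0: a=-2, c=M0/2=0, d=(M1−M0)/(6·1)=-557/212, b=Δ0−h0·(2M0+M1)/6=2041/212
seg 1: a=5, c=M1/2=-1671/212, d=(M2−M1)/(6·1)=665/212, b=Δ1−h1·(2M1+M2)/6=185/106
seg 2: a=2, c=M2/2=81/53, d=(M3−M2)/(6·3)=-23/212, b=Δ2−h2·(2M2+M3)/6=-977/212
seg 3: a=-1, c=M3/2=117/212, d=(M4−M3)/(6·1)=-39/212, b=Δ3−h3·(2M3+M4)/6=173/106
t_q=7/2 → seg 2, τ=3/2; S=2+-977/212·τ+81/53·τ²+-23/212·τ³=-3121/1696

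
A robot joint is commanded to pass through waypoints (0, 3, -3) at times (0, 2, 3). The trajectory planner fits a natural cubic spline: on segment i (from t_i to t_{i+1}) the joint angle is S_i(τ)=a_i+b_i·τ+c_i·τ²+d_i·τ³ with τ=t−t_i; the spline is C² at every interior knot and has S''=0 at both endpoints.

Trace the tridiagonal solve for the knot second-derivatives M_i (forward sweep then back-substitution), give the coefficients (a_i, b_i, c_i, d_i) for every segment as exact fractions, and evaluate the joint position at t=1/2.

Δ: Δ0=3/2, Δ1=-6
row 1: diag=6, rhs=-45; c'=1/6, d'=-15/2
back: M1=-15/2
M: M0=0, M1=-15/2, M2=0
seg 0: a=0, c=M0/2=0, d=(M1−M0)/(6·2)=-5/8, b=Δ0−h0·(2M0+M1)/6=4
seg 1: a=3, c=M1/2=-15/4, d=(M2−M1)/(6·1)=5/4, b=Δ1−h1·(2M1+M2)/6=-7/2
t_q=1/2 → seg 0, τ=1/2; S=0+4·τ+0·τ²+-5/8·τ³=123/64

  seg 0: a=0 b=4 c=0 d=-5/8
  seg 1: a=3 b=-7/2 c=-15/4 d=5/4
S(1/2) = 123/64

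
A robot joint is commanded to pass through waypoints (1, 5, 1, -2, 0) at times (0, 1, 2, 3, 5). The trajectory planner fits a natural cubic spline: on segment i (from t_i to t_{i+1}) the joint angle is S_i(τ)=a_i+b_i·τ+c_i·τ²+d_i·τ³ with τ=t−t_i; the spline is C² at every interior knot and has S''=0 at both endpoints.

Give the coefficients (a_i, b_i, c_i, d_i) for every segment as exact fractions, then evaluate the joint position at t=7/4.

Δ: Δ0=4, Δ1=-4, Δ2=-3, Δ3=1
row 1: diag=4, rhs=-48; c'=1/4, d'=-12
row 2: denom=4−1·1/4=15/4; d'=(6−1·-12)/(15/4)=24/5
row 3: denom=6−1·4/15=86/15; d'=(24−1·24/5)/(86/15)=144/43
back: M3=144/43
back: M2=24/5−4/15·144/43=168/43
back: M1=-12−1/4·168/43=-558/43
M: M0=0, M1=-558/43, M2=168/43, M3=144/43, M4=0
seg 0: a=1, c=M0/2=0, d=(M1−M0)/(6·1)=-93/43, b=Δ0−h0·(2M0+M1)/6=265/43
seg 1: a=5, c=M1/2=-279/43, d=(M2−M1)/(6·1)=121/43, b=Δ1−h1·(2M1+M2)/6=-14/43
seg 2: a=1, c=M2/2=84/43, d=(M3−M2)/(6·1)=-4/43, b=Δ2−h2·(2M2+M3)/6=-209/43
seg 3: a=-2, c=M3/2=72/43, d=(M4−M3)/(6·2)=-12/43, b=Δ3−h3·(2M3+M4)/6=-53/43
t_q=7/4 → seg 1, τ=3/4; S=5+-14/43·τ+-279/43·τ²+121/43·τ³=6311/2752

  seg 0: a=1 b=265/43 c=0 d=-93/43
  seg 1: a=5 b=-14/43 c=-279/43 d=121/43
  seg 2: a=1 b=-209/43 c=84/43 d=-4/43
  seg 3: a=-2 b=-53/43 c=72/43 d=-12/43
S(7/4) = 6311/2752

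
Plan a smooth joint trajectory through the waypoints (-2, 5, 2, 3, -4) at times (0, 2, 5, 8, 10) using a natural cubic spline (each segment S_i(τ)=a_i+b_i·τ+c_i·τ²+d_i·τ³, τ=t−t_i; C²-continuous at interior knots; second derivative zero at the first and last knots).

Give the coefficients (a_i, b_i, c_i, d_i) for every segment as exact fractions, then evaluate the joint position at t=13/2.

Δ: Δ0=7/2, Δ1=-1, Δ2=1/3, Δ3=-7/2
row 1: diag=10, rhs=-27; c'=3/10, d'=-27/10
row 2: denom=12−3·3/10=111/10; d'=(8−3·-27/10)/(111/10)=161/111
row 3: denom=10−3·10/37=340/37; d'=(-23−3·161/111)/(340/37)=-253/85
back: M3=-253/85
back: M2=161/111−10/37·-253/85=115/51
back: M1=-27/10−3/10·115/51=-287/85
M: M0=0, M1=-287/85, M2=115/51, M3=-253/85, M4=0
seg 0: a=-2, c=M0/2=0, d=(M1−M0)/(6·2)=-287/1020, b=Δ0−h0·(2M0+M1)/6=2359/510
seg 1: a=5, c=M1/2=-287/170, d=(M2−M1)/(6·3)=718/2295, b=Δ1−h1·(2M1+M2)/6=637/510
seg 2: a=2, c=M2/2=115/102, d=(M3−M2)/(6·3)=-667/2295, b=Δ2−h2·(2M2+M3)/6=-13/30
seg 3: a=3, c=M3/2=-253/170, d=(M4−M3)/(6·2)=253/1020, b=Δ3−h3·(2M3+M4)/6=-773/510
t_q=13/2 → seg 2, τ=3/2; S=2+-13/30·τ+115/102·τ²+-667/2295·τ³=247/85

  seg 0: a=-2 b=2359/510 c=0 d=-287/1020
  seg 1: a=5 b=637/510 c=-287/170 d=718/2295
  seg 2: a=2 b=-13/30 c=115/102 d=-667/2295
  seg 3: a=3 b=-773/510 c=-253/170 d=253/1020
S(13/2) = 247/85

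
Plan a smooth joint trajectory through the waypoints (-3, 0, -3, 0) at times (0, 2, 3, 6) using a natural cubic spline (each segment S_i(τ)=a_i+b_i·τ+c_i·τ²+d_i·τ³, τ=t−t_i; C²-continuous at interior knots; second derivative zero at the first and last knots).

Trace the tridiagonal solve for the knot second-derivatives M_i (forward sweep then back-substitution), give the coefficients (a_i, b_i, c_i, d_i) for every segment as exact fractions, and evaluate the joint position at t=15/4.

Δ: Δ0=3/2, Δ1=-3, Δ2=1
row 1: diag=6, rhs=-27; c'=1/6, d'=-9/2
row 2: denom=8−1·1/6=47/6; d'=(24−1·-9/2)/(47/6)=171/47
back: M2=171/47
back: M1=-9/2−1/6·171/47=-240/47
M: M0=0, M1=-240/47, M2=171/47, M3=0
seg 0: a=-3, c=M0/2=0, d=(M1−M0)/(6·2)=-20/47, b=Δ0−h0·(2M0+M1)/6=301/94
seg 1: a=0, c=M1/2=-120/47, d=(M2−M1)/(6·1)=137/94, b=Δ1−h1·(2M1+M2)/6=-179/94
seg 2: a=-3, c=M2/2=171/94, d=(M3−M2)/(6·3)=-19/94, b=Δ2−h2·(2M2+M3)/6=-124/47
t_q=15/4 → seg 2, τ=3/4; S=-3+-124/47·τ+171/94·τ²+-19/94·τ³=-24309/6016

  seg 0: a=-3 b=301/94 c=0 d=-20/47
  seg 1: a=0 b=-179/94 c=-120/47 d=137/94
  seg 2: a=-3 b=-124/47 c=171/94 d=-19/94
S(15/4) = -24309/6016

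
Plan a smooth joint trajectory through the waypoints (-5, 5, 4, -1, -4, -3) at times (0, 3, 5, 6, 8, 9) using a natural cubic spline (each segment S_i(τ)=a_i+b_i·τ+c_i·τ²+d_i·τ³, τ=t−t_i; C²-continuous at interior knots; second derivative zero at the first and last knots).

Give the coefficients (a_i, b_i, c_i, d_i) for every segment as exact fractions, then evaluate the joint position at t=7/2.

Δ: Δ0=10/3, Δ1=-1/2, Δ2=-5, Δ3=-3/2, Δ4=1
row 1: diag=10, rhs=-23; c'=1/5, d'=-23/10
row 2: denom=6−2·1/5=28/5; d'=(-27−2·-23/10)/(28/5)=-4
row 3: denom=6−1·5/28=163/28; d'=(21−1·-4)/(163/28)=700/163
row 4: denom=6−2·56/163=866/163; d'=(15−2·700/163)/(866/163)=1045/866
back: M4=1045/866
back: M3=700/163−56/163·1045/866=1680/433
back: M2=-4−5/28·1680/433=-2032/433
back: M1=-23/10−1/5·-2032/433=-1179/866
M: M0=0, M1=-1179/866, M2=-2032/433, M3=1680/433, M4=1045/866, M5=0
seg 0: a=-5, c=M0/2=0, d=(M1−M0)/(6·3)=-131/1732, b=Δ0−h0·(2M0+M1)/6=20857/5196
seg 1: a=5, c=M1/2=-1179/1732, d=(M2−M1)/(6·2)=-2885/10392, b=Δ1−h1·(2M1+M2)/6=5123/2598
seg 2: a=4, c=M2/2=-1016/433, d=(M3−M2)/(6·1)=1856/1299, b=Δ2−h2·(2M2+M3)/6=-5303/1299
seg 3: a=-1, c=M3/2=840/433, d=(M4−M3)/(6·2)=-2315/10392, b=Δ3−h3·(2M3+M4)/6=-5831/1299
seg 4: a=-4, c=M4/2=1045/1732, d=(M5−M4)/(6·1)=-1045/5196, b=Δ4−h4·(2M4+M5)/6=1553/2598
t_q=7/2 → seg 1, τ=1/2; S=5+5123/2598·τ+-1179/1732·τ²+-2885/10392·τ³=160205/27712

  seg 0: a=-5 b=20857/5196 c=0 d=-131/1732
  seg 1: a=5 b=5123/2598 c=-1179/1732 d=-2885/10392
  seg 2: a=4 b=-5303/1299 c=-1016/433 d=1856/1299
  seg 3: a=-1 b=-5831/1299 c=840/433 d=-2315/10392
  seg 4: a=-4 b=1553/2598 c=1045/1732 d=-1045/5196
S(7/2) = 160205/27712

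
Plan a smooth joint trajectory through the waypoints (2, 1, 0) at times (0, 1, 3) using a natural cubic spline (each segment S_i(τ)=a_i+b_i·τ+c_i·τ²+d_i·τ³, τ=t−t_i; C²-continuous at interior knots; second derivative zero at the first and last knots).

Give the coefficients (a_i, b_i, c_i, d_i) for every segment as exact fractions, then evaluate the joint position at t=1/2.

Δ: Δ0=-1, Δ1=-1/2
row 1: diag=6, rhs=3; c'=1/3, d'=1/2
back: M1=1/2
M: M0=0, M1=1/2, M2=0
seg 0: a=2, c=M0/2=0, d=(M1−M0)/(6·1)=1/12, b=Δ0−h0·(2M0+M1)/6=-13/12
seg 1: a=1, c=M1/2=1/4, d=(M2−M1)/(6·2)=-1/24, b=Δ1−h1·(2M1+M2)/6=-5/6
t_q=1/2 → seg 0, τ=1/2; S=2+-13/12·τ+0·τ²+1/12·τ³=47/32

  seg 0: a=2 b=-13/12 c=0 d=1/12
  seg 1: a=1 b=-5/6 c=1/4 d=-1/24
S(1/2) = 47/32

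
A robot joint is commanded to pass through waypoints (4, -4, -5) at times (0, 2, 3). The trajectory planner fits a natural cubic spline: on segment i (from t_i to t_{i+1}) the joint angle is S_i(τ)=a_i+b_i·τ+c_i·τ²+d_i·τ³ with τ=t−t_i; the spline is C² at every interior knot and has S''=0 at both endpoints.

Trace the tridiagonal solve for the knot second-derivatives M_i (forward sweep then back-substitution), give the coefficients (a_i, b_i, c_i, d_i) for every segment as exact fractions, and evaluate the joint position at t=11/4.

Δ: Δ0=-4, Δ1=-1
row 1: diag=6, rhs=18; c'=1/6, d'=3
back: M1=3
M: M0=0, M1=3, M2=0
seg 0: a=4, c=M0/2=0, d=(M1−M0)/(6·2)=1/4, b=Δ0−h0·(2M0+M1)/6=-5
seg 1: a=-4, c=M1/2=3/2, d=(M2−M1)/(6·1)=-1/2, b=Δ1−h1·(2M1+M2)/6=-2
t_q=11/4 → seg 1, τ=3/4; S=-4+-2·τ+3/2·τ²+-1/2·τ³=-623/128

  seg 0: a=4 b=-5 c=0 d=1/4
  seg 1: a=-4 b=-2 c=3/2 d=-1/2
S(11/4) = -623/128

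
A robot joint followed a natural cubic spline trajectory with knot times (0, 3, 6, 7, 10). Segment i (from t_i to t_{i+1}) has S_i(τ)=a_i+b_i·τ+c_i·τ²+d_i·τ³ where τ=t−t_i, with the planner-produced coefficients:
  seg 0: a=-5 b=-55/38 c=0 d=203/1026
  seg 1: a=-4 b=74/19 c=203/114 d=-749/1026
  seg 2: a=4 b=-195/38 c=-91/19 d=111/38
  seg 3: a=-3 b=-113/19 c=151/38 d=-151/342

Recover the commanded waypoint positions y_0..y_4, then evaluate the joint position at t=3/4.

y_0=-5 y_1=-4 y_2=4 y_3=-3 y_4=3
S(3/4) = -14597/2432

y_0 = S_0(0) = a_0 = -5
y_1 = S_1(0) = a_1 = -4
y_2 = S_2(0) = a_2 = 4
y_3 = S_3(0) = a_3 = -3
y_4 = S_3(3) = 3
t_q=3/4 is in segment 0 (τ=3/4); S_0(τ)=-14597/2432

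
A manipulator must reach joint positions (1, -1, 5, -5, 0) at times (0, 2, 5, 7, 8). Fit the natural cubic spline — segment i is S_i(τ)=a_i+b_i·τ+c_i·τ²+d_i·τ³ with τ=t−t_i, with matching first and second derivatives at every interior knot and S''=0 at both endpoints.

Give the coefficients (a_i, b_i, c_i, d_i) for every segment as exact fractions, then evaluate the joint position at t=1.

  seg 0: a=1 b=-607/253 c=0 d=177/506
  seg 1: a=-1 b=455/253 c=531/253 d=-514/759
  seg 2: a=5 b=-985/253 c=-1011/253 d=871/506
  seg 3: a=-5 b=197/253 c=1602/253 d=-534/253
S(1) = -531/506

Δ: Δ0=-1, Δ1=2, Δ2=-5, Δ3=5
row 1: diag=10, rhs=18; c'=3/10, d'=9/5
row 2: denom=10−3·3/10=91/10; d'=(-42−3·9/5)/(91/10)=-474/91
row 3: denom=6−2·20/91=506/91; d'=(60−2·-474/91)/(506/91)=3204/253
back: M3=3204/253
back: M2=-474/91−20/91·3204/253=-2022/253
back: M1=9/5−3/10·-2022/253=1062/253
M: M0=0, M1=1062/253, M2=-2022/253, M3=3204/253, M4=0
seg 0: a=1, c=M0/2=0, d=(M1−M0)/(6·2)=177/506, b=Δ0−h0·(2M0+M1)/6=-607/253
seg 1: a=-1, c=M1/2=531/253, d=(M2−M1)/(6·3)=-514/759, b=Δ1−h1·(2M1+M2)/6=455/253
seg 2: a=5, c=M2/2=-1011/253, d=(M3−M2)/(6·2)=871/506, b=Δ2−h2·(2M2+M3)/6=-985/253
seg 3: a=-5, c=M3/2=1602/253, d=(M4−M3)/(6·1)=-534/253, b=Δ3−h3·(2M3+M4)/6=197/253
t_q=1 → seg 0, τ=1; S=1+-607/253·τ+0·τ²+177/506·τ³=-531/506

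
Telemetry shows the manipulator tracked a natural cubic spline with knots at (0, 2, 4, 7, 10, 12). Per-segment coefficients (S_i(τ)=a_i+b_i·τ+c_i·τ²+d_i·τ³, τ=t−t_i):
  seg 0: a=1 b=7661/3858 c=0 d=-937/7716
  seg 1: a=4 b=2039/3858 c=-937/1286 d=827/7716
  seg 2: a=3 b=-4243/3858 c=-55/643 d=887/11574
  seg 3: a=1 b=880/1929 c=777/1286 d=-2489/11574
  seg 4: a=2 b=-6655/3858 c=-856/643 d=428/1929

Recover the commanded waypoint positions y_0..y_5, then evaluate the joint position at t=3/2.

y_0=1 y_1=4 y_2=3 y_3=1 y_4=2 y_5=-5
S(3/2) = 73431/20576

y_0 = S_0(0) = a_0 = 1
y_1 = S_1(0) = a_1 = 4
y_2 = S_2(0) = a_2 = 3
y_3 = S_3(0) = a_3 = 1
y_4 = S_4(0) = a_4 = 2
y_5 = S_4(2) = -5
t_q=3/2 is in segment 0 (τ=3/2); S_0(τ)=73431/20576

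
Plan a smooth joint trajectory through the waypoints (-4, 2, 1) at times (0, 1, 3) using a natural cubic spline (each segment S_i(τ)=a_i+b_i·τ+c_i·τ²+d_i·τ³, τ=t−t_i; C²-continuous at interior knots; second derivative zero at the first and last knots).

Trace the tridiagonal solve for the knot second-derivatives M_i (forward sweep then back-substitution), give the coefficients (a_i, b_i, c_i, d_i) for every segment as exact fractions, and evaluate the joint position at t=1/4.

  seg 0: a=-4 b=85/12 c=0 d=-13/12
  seg 1: a=2 b=23/6 c=-13/4 d=13/24
S(1/4) = -575/256

Δ: Δ0=6, Δ1=-1/2
row 1: diag=6, rhs=-39; c'=1/3, d'=-13/2
back: M1=-13/2
M: M0=0, M1=-13/2, M2=0
seg 0: a=-4, c=M0/2=0, d=(M1−M0)/(6·1)=-13/12, b=Δ0−h0·(2M0+M1)/6=85/12
seg 1: a=2, c=M1/2=-13/4, d=(M2−M1)/(6·2)=13/24, b=Δ1−h1·(2M1+M2)/6=23/6
t_q=1/4 → seg 0, τ=1/4; S=-4+85/12·τ+0·τ²+-13/12·τ³=-575/256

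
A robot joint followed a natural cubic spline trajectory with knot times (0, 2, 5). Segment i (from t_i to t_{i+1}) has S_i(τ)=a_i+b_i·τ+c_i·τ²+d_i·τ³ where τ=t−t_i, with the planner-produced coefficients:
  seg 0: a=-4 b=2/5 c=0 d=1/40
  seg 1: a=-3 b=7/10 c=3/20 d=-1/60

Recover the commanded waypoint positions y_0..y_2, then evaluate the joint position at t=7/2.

y_0=-4 y_1=-3 y_2=0
S(7/2) = -267/160

y_0 = S_0(0) = a_0 = -4
y_1 = S_1(0) = a_1 = -3
y_2 = S_1(3) = 0
t_q=7/2 is in segment 1 (τ=3/2); S_1(τ)=-267/160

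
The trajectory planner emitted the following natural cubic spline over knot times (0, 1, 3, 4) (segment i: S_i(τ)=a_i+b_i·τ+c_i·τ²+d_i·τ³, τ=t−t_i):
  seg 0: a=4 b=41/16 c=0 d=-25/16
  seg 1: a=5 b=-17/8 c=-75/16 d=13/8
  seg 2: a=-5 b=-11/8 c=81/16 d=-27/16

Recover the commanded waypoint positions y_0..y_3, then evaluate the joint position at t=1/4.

y_0 = S_0(0) = a_0 = 4
y_1 = S_1(0) = a_1 = 5
y_2 = S_2(0) = a_2 = -5
y_3 = S_2(1) = -3
t_q=1/4 is in segment 0 (τ=1/4); S_0(τ)=4727/1024

y_0=4 y_1=5 y_2=-5 y_3=-3
S(1/4) = 4727/1024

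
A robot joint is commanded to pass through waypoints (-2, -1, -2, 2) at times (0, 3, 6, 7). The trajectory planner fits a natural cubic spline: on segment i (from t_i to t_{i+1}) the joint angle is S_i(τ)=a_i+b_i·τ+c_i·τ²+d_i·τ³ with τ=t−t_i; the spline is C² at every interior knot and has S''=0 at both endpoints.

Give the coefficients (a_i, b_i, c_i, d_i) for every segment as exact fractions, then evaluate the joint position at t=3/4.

  seg 0: a=-2 b=28/29 c=0 d=-55/783
  seg 1: a=-1 b=-27/29 c=-55/87 d=217/783
  seg 2: a=-2 b=80/29 c=54/29 d=-18/29
S(3/4) = -2423/1856

Δ: Δ0=1/3, Δ1=-1/3, Δ2=4
row 1: diag=12, rhs=-4; c'=1/4, d'=-1/3
row 2: denom=8−3·1/4=29/4; d'=(26−3·-1/3)/(29/4)=108/29
back: M2=108/29
back: M1=-1/3−1/4·108/29=-110/87
M: M0=0, M1=-110/87, M2=108/29, M3=0
seg 0: a=-2, c=M0/2=0, d=(M1−M0)/(6·3)=-55/783, b=Δ0−h0·(2M0+M1)/6=28/29
seg 1: a=-1, c=M1/2=-55/87, d=(M2−M1)/(6·3)=217/783, b=Δ1−h1·(2M1+M2)/6=-27/29
seg 2: a=-2, c=M2/2=54/29, d=(M3−M2)/(6·1)=-18/29, b=Δ2−h2·(2M2+M3)/6=80/29
t_q=3/4 → seg 0, τ=3/4; S=-2+28/29·τ+0·τ²+-55/783·τ³=-2423/1856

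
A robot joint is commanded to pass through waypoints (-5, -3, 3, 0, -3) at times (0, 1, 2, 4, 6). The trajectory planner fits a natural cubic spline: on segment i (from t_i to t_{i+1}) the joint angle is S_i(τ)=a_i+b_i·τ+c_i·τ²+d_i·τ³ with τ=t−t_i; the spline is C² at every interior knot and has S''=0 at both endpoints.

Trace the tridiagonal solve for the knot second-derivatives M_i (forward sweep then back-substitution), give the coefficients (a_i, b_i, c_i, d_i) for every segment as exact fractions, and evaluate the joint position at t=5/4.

  seg 0: a=-5 b=25/42 c=0 d=59/42
  seg 1: a=-3 b=101/21 c=59/14 d=-127/42
  seg 2: a=3 b=25/6 c=-34/7 d=85/84
  seg 3: a=0 b=-131/42 c=17/14 d=-17/84
S(5/4) = -1417/896

Δ: Δ0=2, Δ1=6, Δ2=-3/2, Δ3=-3/2
row 1: diag=4, rhs=24; c'=1/4, d'=6
row 2: denom=6−1·1/4=23/4; d'=(-45−1·6)/(23/4)=-204/23
row 3: denom=8−2·8/23=168/23; d'=(0−2·-204/23)/(168/23)=17/7
back: M3=17/7
back: M2=-204/23−8/23·17/7=-68/7
back: M1=6−1/4·-68/7=59/7
M: M0=0, M1=59/7, M2=-68/7, M3=17/7, M4=0
seg 0: a=-5, c=M0/2=0, d=(M1−M0)/(6·1)=59/42, b=Δ0−h0·(2M0+M1)/6=25/42
seg 1: a=-3, c=M1/2=59/14, d=(M2−M1)/(6·1)=-127/42, b=Δ1−h1·(2M1+M2)/6=101/21
seg 2: a=3, c=M2/2=-34/7, d=(M3−M2)/(6·2)=85/84, b=Δ2−h2·(2M2+M3)/6=25/6
seg 3: a=0, c=M3/2=17/14, d=(M4−M3)/(6·2)=-17/84, b=Δ3−h3·(2M3+M4)/6=-131/42
t_q=5/4 → seg 1, τ=1/4; S=-3+101/21·τ+59/14·τ²+-127/42·τ³=-1417/896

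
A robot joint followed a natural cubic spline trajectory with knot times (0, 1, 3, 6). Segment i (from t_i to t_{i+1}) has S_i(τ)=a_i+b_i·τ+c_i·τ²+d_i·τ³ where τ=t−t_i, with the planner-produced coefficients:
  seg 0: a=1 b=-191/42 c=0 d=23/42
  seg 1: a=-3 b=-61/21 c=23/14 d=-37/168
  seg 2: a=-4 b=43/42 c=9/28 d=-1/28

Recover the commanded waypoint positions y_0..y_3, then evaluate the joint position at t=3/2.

y_0=1 y_1=-3 y_2=-4 y_3=1
S(3/2) = -1823/448

y_0 = S_0(0) = a_0 = 1
y_1 = S_1(0) = a_1 = -3
y_2 = S_2(0) = a_2 = -4
y_3 = S_2(3) = 1
t_q=3/2 is in segment 1 (τ=1/2); S_1(τ)=-1823/448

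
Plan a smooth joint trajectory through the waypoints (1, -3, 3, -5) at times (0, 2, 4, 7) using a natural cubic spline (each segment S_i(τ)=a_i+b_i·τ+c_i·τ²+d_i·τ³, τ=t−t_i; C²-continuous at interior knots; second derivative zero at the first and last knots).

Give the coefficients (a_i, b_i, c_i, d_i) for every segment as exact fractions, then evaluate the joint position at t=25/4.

  seg 0: a=1 b=-206/57 c=0 d=23/57
  seg 1: a=-3 b=70/57 c=46/19 d=-175/228
  seg 2: a=3 b=97/57 c=-83/38 d=83/342
S(25/4) = -3561/2432

Δ: Δ0=-2, Δ1=3, Δ2=-8/3
row 1: diag=8, rhs=30; c'=1/4, d'=15/4
row 2: denom=10−2·1/4=19/2; d'=(-34−2·15/4)/(19/2)=-83/19
back: M2=-83/19
back: M1=15/4−1/4·-83/19=92/19
M: M0=0, M1=92/19, M2=-83/19, M3=0
seg 0: a=1, c=M0/2=0, d=(M1−M0)/(6·2)=23/57, b=Δ0−h0·(2M0+M1)/6=-206/57
seg 1: a=-3, c=M1/2=46/19, d=(M2−M1)/(6·2)=-175/228, b=Δ1−h1·(2M1+M2)/6=70/57
seg 2: a=3, c=M2/2=-83/38, d=(M3−M2)/(6·3)=83/342, b=Δ2−h2·(2M2+M3)/6=97/57
t_q=25/4 → seg 2, τ=9/4; S=3+97/57·τ+-83/38·τ²+83/342·τ³=-3561/2432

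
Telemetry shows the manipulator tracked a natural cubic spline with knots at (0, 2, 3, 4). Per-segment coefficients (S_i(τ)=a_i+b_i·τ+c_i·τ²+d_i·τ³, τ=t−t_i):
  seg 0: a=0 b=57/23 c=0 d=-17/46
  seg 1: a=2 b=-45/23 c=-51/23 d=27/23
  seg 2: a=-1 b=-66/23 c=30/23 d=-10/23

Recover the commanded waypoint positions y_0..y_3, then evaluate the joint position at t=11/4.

y_0 = S_0(0) = a_0 = 0
y_1 = S_1(0) = a_1 = 2
y_2 = S_2(0) = a_2 = -1
y_3 = S_2(1) = -3
t_q=11/4 is in segment 1 (τ=3/4); S_1(τ)=-323/1472

y_0=0 y_1=2 y_2=-1 y_3=-3
S(11/4) = -323/1472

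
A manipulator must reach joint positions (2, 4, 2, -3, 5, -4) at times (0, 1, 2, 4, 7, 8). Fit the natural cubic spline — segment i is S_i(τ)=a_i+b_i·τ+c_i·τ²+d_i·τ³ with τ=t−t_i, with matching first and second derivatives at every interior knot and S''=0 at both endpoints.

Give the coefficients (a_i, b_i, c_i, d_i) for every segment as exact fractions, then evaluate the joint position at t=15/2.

Δ: Δ0=2, Δ1=-2, Δ2=-5/2, Δ3=8/3, Δ4=-9
row 1: diag=4, rhs=-24; c'=1/4, d'=-6
row 2: denom=6−1·1/4=23/4; d'=(-3−1·-6)/(23/4)=12/23
row 3: denom=10−2·8/23=214/23; d'=(31−2·12/23)/(214/23)=689/214
row 4: denom=8−3·69/214=1505/214; d'=(-70−3·689/214)/(1505/214)=-17047/1505
back: M4=-17047/1505
back: M3=689/214−69/214·-17047/1505=10342/1505
back: M2=12/23−8/23·10342/1505=-2812/1505
back: M1=-6−1/4·-2812/1505=-8327/1505
M: M0=0, M1=-8327/1505, M2=-2812/1505, M3=10342/1505, M4=-17047/1505, M5=0
seg 0: a=2, c=M0/2=0, d=(M1−M0)/(6·1)=-8327/9030, b=Δ0−h0·(2M0+M1)/6=26387/9030
seg 1: a=4, c=M1/2=-8327/3010, d=(M2−M1)/(6·1)=1103/1806, b=Δ1−h1·(2M1+M2)/6=703/4515
seg 2: a=2, c=M2/2=-1406/1505, d=(M3−M2)/(6·2)=6577/9030, b=Δ2−h2·(2M2+M3)/6=-4573/1290
seg 3: a=-3, c=M3/2=5171/1505, d=(M4−M3)/(6·3)=-27389/27090, b=Δ3−h3·(2M3+M4)/6=13169/9030
seg 4: a=5, c=M4/2=-17047/3010, d=(M5−M4)/(6·1)=17047/9030, b=Δ4−h4·(2M4+M5)/6=-23588/4515
t_q=15/2 → seg 4, τ=1/2; S=5+-23588/4515·τ+-17047/3010·τ²+17047/9030·τ³=29087/24080

  seg 0: a=2 b=26387/9030 c=0 d=-8327/9030
  seg 1: a=4 b=703/4515 c=-8327/3010 d=1103/1806
  seg 2: a=2 b=-4573/1290 c=-1406/1505 d=6577/9030
  seg 3: a=-3 b=13169/9030 c=5171/1505 d=-27389/27090
  seg 4: a=5 b=-23588/4515 c=-17047/3010 d=17047/9030
S(15/2) = 29087/24080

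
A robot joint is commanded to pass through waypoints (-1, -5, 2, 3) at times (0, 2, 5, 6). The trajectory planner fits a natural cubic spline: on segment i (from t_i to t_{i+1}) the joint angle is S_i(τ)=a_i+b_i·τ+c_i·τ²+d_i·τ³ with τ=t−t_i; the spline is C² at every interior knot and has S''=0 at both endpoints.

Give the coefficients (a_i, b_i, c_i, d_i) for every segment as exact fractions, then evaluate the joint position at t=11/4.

  seg 0: a=-1 b=-658/213 c=0 d=58/213
  seg 1: a=-5 b=38/213 c=116/71 d=-65/213
  seg 2: a=2 b=371/213 c=-79/71 d=79/213
S(11/4) = -18521/4544

Δ: Δ0=-2, Δ1=7/3, Δ2=1
row 1: diag=10, rhs=26; c'=3/10, d'=13/5
row 2: denom=8−3·3/10=71/10; d'=(-8−3·13/5)/(71/10)=-158/71
back: M2=-158/71
back: M1=13/5−3/10·-158/71=232/71
M: M0=0, M1=232/71, M2=-158/71, M3=0
seg 0: a=-1, c=M0/2=0, d=(M1−M0)/(6·2)=58/213, b=Δ0−h0·(2M0+M1)/6=-658/213
seg 1: a=-5, c=M1/2=116/71, d=(M2−M1)/(6·3)=-65/213, b=Δ1−h1·(2M1+M2)/6=38/213
seg 2: a=2, c=M2/2=-79/71, d=(M3−M2)/(6·1)=79/213, b=Δ2−h2·(2M2+M3)/6=371/213
t_q=11/4 → seg 1, τ=3/4; S=-5+38/213·τ+116/71·τ²+-65/213·τ³=-18521/4544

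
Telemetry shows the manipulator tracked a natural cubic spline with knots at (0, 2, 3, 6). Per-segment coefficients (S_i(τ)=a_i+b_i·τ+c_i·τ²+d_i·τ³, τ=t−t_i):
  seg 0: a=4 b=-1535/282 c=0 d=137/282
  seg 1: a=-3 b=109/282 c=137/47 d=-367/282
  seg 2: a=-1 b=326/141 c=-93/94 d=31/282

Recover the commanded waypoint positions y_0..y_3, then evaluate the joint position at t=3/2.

y_0=4 y_1=-3 y_2=-1 y_3=0
S(3/2) = -1899/752

y_0 = S_0(0) = a_0 = 4
y_1 = S_1(0) = a_1 = -3
y_2 = S_2(0) = a_2 = -1
y_3 = S_2(3) = 0
t_q=3/2 is in segment 0 (τ=3/2); S_0(τ)=-1899/752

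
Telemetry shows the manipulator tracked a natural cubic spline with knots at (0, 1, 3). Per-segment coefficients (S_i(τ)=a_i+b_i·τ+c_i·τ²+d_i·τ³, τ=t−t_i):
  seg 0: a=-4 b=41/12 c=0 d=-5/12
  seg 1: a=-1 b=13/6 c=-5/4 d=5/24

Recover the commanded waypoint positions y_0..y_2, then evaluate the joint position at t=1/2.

y_0=-4 y_1=-1 y_2=0
S(1/2) = -75/32

y_0 = S_0(0) = a_0 = -4
y_1 = S_1(0) = a_1 = -1
y_2 = S_1(2) = 0
t_q=1/2 is in segment 0 (τ=1/2); S_0(τ)=-75/32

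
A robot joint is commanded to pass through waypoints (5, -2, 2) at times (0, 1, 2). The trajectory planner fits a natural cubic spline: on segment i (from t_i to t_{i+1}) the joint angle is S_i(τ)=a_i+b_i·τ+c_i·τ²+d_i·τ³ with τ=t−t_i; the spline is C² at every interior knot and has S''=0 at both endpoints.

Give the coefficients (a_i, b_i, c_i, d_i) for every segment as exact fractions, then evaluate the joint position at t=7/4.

Δ: Δ0=-7, Δ1=4
row 1: diag=4, rhs=66; c'=1/4, d'=33/2
back: M1=33/2
M: M0=0, M1=33/2, M2=0
seg 0: a=5, c=M0/2=0, d=(M1−M0)/(6·1)=11/4, b=Δ0−h0·(2M0+M1)/6=-39/4
seg 1: a=-2, c=M1/2=33/4, d=(M2−M1)/(6·1)=-11/4, b=Δ1−h1·(2M1+M2)/6=-3/2
t_q=7/4 → seg 1, τ=3/4; S=-2+-3/2·τ+33/4·τ²+-11/4·τ³=91/256

  seg 0: a=5 b=-39/4 c=0 d=11/4
  seg 1: a=-2 b=-3/2 c=33/4 d=-11/4
S(7/4) = 91/256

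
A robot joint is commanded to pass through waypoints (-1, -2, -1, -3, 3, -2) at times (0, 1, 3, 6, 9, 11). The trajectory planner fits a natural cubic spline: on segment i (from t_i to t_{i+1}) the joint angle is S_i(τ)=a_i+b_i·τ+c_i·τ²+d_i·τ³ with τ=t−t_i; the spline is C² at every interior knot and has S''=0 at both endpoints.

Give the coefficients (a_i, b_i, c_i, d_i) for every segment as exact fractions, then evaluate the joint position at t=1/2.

Δ: Δ0=-1, Δ1=1/2, Δ2=-2/3, Δ3=2, Δ4=-5/2
row 1: diag=6, rhs=9; c'=1/3, d'=3/2
row 2: denom=10−2·1/3=28/3; d'=(-7−2·3/2)/(28/3)=-15/14
row 3: denom=12−3·9/28=309/28; d'=(16−3·-15/14)/(309/28)=538/309
row 4: denom=10−3·28/103=946/103; d'=(-27−3·538/309)/(946/103)=-3319/946
back: M4=-3319/946
back: M3=538/309−28/103·-3319/946=3824/1419
back: M2=-15/14−9/28·3824/1419=-1833/946
back: M1=3/2−1/3·-1833/946=1015/473
M: M0=0, M1=1015/473, M2=-1833/946, M3=3824/1419, M4=-3319/946, M5=0
seg 0: a=-1, c=M0/2=0, d=(M1−M0)/(6·1)=1015/2838, b=Δ0−h0·(2M0+M1)/6=-3853/2838
seg 1: a=-2, c=M1/2=1015/946, d=(M2−M1)/(6·2)=-3863/11352, b=Δ1−h1·(2M1+M2)/6=-404/1419
seg 2: a=-1, c=M2/2=-1833/1892, d=(M3−M2)/(6·3)=13147/51084, b=Δ2−h2·(2M2+M3)/6=-217/2838
seg 3: a=-3, c=M3/2=1912/1419, d=(M4−M3)/(6·3)=-17605/51084, b=Δ3−h3·(2M3+M4)/6=6013/5676
seg 4: a=3, c=M4/2=-3319/1892, d=(M5−M4)/(6·2)=3319/11352, b=Δ4−h4·(2M4+M5)/6=-457/2838
t_q=1/2 → seg 0, τ=1/2; S=-1+-3853/2838·τ+0·τ²+1015/2838·τ³=-12367/7568

  seg 0: a=-1 b=-3853/2838 c=0 d=1015/2838
  seg 1: a=-2 b=-404/1419 c=1015/946 d=-3863/11352
  seg 2: a=-1 b=-217/2838 c=-1833/1892 d=13147/51084
  seg 3: a=-3 b=6013/5676 c=1912/1419 d=-17605/51084
  seg 4: a=3 b=-457/2838 c=-3319/1892 d=3319/11352
S(1/2) = -12367/7568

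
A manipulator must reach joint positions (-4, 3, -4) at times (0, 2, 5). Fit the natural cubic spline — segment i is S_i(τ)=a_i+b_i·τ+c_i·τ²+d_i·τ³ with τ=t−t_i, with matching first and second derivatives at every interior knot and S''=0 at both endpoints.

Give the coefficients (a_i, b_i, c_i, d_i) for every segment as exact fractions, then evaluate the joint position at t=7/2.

Δ: Δ0=7/2, Δ1=-7/3
row 1: diag=10, rhs=-35; c'=3/10, d'=-7/2
back: M1=-7/2
M: M0=0, M1=-7/2, M2=0
seg 0: a=-4, c=M0/2=0, d=(M1−M0)/(6·2)=-7/24, b=Δ0−h0·(2M0+M1)/6=14/3
seg 1: a=3, c=M1/2=-7/4, d=(M2−M1)/(6·3)=7/36, b=Δ1−h1·(2M1+M2)/6=7/6
t_q=7/2 → seg 1, τ=3/2; S=3+7/6·τ+-7/4·τ²+7/36·τ³=47/32

  seg 0: a=-4 b=14/3 c=0 d=-7/24
  seg 1: a=3 b=7/6 c=-7/4 d=7/36
S(7/2) = 47/32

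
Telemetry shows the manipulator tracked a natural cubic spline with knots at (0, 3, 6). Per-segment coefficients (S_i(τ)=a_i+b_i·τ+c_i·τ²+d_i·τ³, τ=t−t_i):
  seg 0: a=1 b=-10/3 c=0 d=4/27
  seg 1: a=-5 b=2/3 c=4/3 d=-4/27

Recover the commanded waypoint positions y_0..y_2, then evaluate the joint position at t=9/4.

y_0 = S_0(0) = a_0 = 1
y_1 = S_1(0) = a_1 = -5
y_2 = S_1(3) = 5
t_q=9/4 is in segment 0 (τ=9/4); S_0(τ)=-77/16

y_0=1 y_1=-5 y_2=5
S(9/4) = -77/16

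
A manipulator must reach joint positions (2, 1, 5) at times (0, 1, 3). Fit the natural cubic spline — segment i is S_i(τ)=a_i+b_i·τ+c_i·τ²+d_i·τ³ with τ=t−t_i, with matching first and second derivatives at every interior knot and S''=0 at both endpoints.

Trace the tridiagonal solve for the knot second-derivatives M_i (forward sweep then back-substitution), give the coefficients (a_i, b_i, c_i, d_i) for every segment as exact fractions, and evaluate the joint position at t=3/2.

  seg 0: a=2 b=-3/2 c=0 d=1/2
  seg 1: a=1 b=0 c=3/2 d=-1/4
S(3/2) = 43/32

Δ: Δ0=-1, Δ1=2
row 1: diag=6, rhs=18; c'=1/3, d'=3
back: M1=3
M: M0=0, M1=3, M2=0
seg 0: a=2, c=M0/2=0, d=(M1−M0)/(6·1)=1/2, b=Δ0−h0·(2M0+M1)/6=-3/2
seg 1: a=1, c=M1/2=3/2, d=(M2−M1)/(6·2)=-1/4, b=Δ1−h1·(2M1+M2)/6=0
t_q=3/2 → seg 1, τ=1/2; S=1+0·τ+3/2·τ²+-1/4·τ³=43/32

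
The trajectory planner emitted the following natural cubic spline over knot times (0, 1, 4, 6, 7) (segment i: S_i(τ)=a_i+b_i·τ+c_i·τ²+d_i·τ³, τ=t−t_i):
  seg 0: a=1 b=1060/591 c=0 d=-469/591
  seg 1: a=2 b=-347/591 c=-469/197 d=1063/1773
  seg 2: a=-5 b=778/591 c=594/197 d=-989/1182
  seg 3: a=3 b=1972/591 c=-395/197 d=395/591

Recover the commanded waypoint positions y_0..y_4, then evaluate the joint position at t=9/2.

y_0=1 y_1=2 y_2=-5 y_3=3 y_4=5
S(9/2) = -11639/3152

y_0 = S_0(0) = a_0 = 1
y_1 = S_1(0) = a_1 = 2
y_2 = S_2(0) = a_2 = -5
y_3 = S_3(0) = a_3 = 3
y_4 = S_3(1) = 5
t_q=9/2 is in segment 2 (τ=1/2); S_2(τ)=-11639/3152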